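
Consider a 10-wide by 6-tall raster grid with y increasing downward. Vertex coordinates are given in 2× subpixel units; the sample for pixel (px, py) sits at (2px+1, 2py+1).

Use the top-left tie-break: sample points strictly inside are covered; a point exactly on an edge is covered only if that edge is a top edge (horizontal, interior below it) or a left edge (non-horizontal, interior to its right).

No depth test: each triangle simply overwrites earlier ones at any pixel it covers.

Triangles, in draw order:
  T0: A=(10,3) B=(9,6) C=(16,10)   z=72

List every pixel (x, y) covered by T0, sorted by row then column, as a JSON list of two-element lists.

T0:
  2·area = 25  (B↔C swapped to make it positive)
  edge (10, 3)→(16, 10): d=(6,7) right/bottom  bias=-1
  edge (16, 10)→(9, 6): d=(-7,-4) top-left  bias=+0
  edge (9, 6)→(10, 3): d=(1,-3) top-left  bias=+0
    (5,2)@(11, 5): e=[5,15,5] → █
    (6,2)@(13, 5): e=[-9,23,11] → ·
    (5,3)@(11, 7): e=[17,1,7] → █
    (6,3)@(13, 7): e=[3,9,13] → █
    (7,3)@(15, 7): e=[-11,17,19] → ·
    (5,4)@(11, 9): e=[29,-13,9] → ·
    (6,4)@(13, 9): e=[15,-5,15] → ·
    (7,4)@(15, 9): e=[1,3,21] → █
    (8,4)@(17, 9): e=[-13,11,27] → ·
    (7,5)@(15, 11): e=[13,-11,23] → ·
  covered (4 px):
    · · · · · · · · · ·
    · · · · · · · · · ·
    · · · · · █ · · · ·
    · · · · · █ █ · · ·
    · · · · · · · █ · ·
    · · · · · · · · · ·

Final: [[5,2],[5,3],[6,3],[7,4]]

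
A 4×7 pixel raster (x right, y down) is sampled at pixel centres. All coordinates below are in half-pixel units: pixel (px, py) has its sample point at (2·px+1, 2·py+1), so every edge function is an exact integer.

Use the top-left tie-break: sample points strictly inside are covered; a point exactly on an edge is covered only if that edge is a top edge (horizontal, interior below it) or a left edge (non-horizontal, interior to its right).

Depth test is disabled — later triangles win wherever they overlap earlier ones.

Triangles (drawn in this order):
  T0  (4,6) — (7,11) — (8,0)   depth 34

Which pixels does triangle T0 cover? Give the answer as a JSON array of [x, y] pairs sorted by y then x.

T0:
  2·area = 38  (B↔C swapped to make it positive)
  edge (4, 6)→(8, 0): d=(4,-6) top-left  bias=+0
  edge (8, 0)→(7, 11): d=(-1,11) right/bottom  bias=-1
  edge (7, 11)→(4, 6): d=(-3,-5) top-left  bias=+0
    (0,0)@(1, 1): e=[-38,76,0] → ·  [on edge]
    (3,1)@(7, 3): e=[6,8,24] → #
    (2,2)@(5, 5): e=[2,28,8] → #
    (2,3)@(5, 7): e=[10,26,2] → #
    (2,4)@(5, 9): e=[18,24,-4] → ·
    (3,4)@(7, 9): e=[30,2,6] → #
    (3,5)@(7, 11): e=[38,0,0] → ·  [on edge]
  covered (6 px):
    · · · ·
    · · · #
    · · # #
    · · # #
    · · · #
    · · · ·
    · · · ·

Answer: [[3,1],[2,2],[3,2],[2,3],[3,3],[3,4]]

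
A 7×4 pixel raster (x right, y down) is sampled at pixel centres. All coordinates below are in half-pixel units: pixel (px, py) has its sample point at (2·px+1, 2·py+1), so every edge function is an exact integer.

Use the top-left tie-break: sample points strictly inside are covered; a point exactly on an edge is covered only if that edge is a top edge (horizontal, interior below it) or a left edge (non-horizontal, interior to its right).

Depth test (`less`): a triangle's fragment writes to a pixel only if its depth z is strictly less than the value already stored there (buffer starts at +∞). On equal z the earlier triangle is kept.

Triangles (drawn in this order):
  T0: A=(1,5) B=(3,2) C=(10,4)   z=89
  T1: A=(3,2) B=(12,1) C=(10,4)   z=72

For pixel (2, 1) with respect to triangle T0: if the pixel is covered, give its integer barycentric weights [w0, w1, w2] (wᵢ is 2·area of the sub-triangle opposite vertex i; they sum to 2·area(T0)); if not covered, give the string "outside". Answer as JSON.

T0:
  2·area = 25
  edge (1, 5)→(3, 2): d=(2,-3) top-left  bias=+0
  edge (3, 2)→(10, 4): d=(7,2) right/bottom  bias=-1
  edge (10, 4)→(1, 5): d=(-9,1) right/bottom  bias=-1
    (1,1)@(3, 3): e=[2,7,16] → #
    (2,1)@(5, 3): e=[8,3,14] → #
    (3,1)@(7, 3): e=[14,-1,12] → ·
    (0,2)@(1, 5): e=[0,25,0] → ·  [on edge]
    (1,2)@(3, 5): e=[6,21,-2] → ·
    (2,2)@(5, 5): e=[12,17,-4] → ·
  covered (2 px):
    · · · · · · ·
    · # # · · · ·
    · · · · · · ·
    · · · · · · ·
T1:
  2·area = 25
  edge (3, 2)→(12, 1): d=(9,-1) top-left  bias=+0
  edge (12, 1)→(10, 4): d=(-2,3) right/bottom  bias=-1
  edge (10, 4)→(3, 2): d=(-7,-2) top-left  bias=+0
    (3,1)@(7, 3): e=[13,11,1] → #
    (4,1)@(9, 3): e=[15,5,5] → #
    (5,1)@(11, 3): e=[17,-1,9] → ·
    (3,2)@(7, 5): e=[31,7,-13] → ·
    (4,2)@(9, 5): e=[33,1,-9] → ·
  covered (2 px):
    · · · · · · ·
    · · · # # · ·
    · · · · · · ·
    · · · · · · ·

Final: [3,14,8]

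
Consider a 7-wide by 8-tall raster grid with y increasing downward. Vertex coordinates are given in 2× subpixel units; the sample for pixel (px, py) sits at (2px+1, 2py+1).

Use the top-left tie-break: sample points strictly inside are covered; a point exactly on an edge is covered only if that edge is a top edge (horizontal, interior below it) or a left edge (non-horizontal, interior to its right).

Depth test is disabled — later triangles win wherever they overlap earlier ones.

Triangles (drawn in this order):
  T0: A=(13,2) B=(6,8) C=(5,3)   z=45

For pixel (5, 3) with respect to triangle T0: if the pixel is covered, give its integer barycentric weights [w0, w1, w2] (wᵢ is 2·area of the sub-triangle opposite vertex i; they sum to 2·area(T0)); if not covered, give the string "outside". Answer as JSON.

T0:
  2·area = 41
  edge (13, 2)→(6, 8): d=(-7,6) right/bottom  bias=-1
  edge (6, 8)→(5, 3): d=(-1,-5) top-left  bias=+0
  edge (5, 3)→(13, 2): d=(8,-1) top-left  bias=+0
    (2,1)@(5, 3): e=[41,0,0] → X  [on edge]
    (3,1)@(7, 3): e=[29,10,2] → X
    (4,1)@(9, 3): e=[17,20,4] → X
    (5,1)@(11, 3): e=[5,30,6] → X
    (6,1)@(13, 3): e=[-7,40,8] → .
    (2,2)@(5, 5): e=[27,-2,16] → .
    (3,2)@(7, 5): e=[15,8,18] → X
    (5,2)@(11, 5): e=[-9,28,22] → .
    (3,3)@(7, 7): e=[1,6,34] → X
    (4,3)@(9, 7): e=[-11,16,36] → .
    (3,4)@(7, 9): e=[-13,4,50] → .
    (3,6)@(7, 13): e=[-41,0,82] → .  [on edge]
  covered (7 px):
    . . . . . . .
    . . X X X X .
    . . . X X . .
    . . . X . . .
    . . . . . . .
    . . . . . . .
    . . . . . . .
    . . . . . . .

Result: "outside"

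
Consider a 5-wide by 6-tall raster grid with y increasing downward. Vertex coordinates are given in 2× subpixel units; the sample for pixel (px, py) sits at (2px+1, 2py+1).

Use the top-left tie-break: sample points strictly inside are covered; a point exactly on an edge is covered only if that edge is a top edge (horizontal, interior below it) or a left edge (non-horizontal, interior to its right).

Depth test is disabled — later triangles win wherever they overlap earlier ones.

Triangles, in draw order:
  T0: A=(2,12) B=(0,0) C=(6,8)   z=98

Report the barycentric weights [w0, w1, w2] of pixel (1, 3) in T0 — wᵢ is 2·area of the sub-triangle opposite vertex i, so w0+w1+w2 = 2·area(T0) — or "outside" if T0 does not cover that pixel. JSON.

T0:
  2·area = 56
  edge (2, 12)→(0, 0): d=(-2,-12) top-left  bias=+0
  edge (0, 0)→(6, 8): d=(6,8) right/bottom  bias=-1
  edge (6, 8)→(2, 12): d=(-4,4) right/bottom  bias=-1
    (0,1)@(1, 3): e=[6,10,40] → #
    (1,1)@(3, 3): e=[30,-6,32] → ·
    (0,2)@(1, 5): e=[2,22,32] → #
    (1,2)@(3, 5): e=[26,6,24] → #
    (2,2)@(5, 5): e=[50,-10,16] → ·
    (4,2)@(9, 5): e=[98,-42,0] → ·  [on edge]
    (0,3)@(1, 7): e=[-2,34,24] → ·
    (1,3)@(3, 7): e=[22,18,16] → #
    (2,3)@(5, 7): e=[46,2,8] → #
    (3,3)@(7, 7): e=[70,-14,0] → ·  [on edge]
    (1,4)@(3, 9): e=[18,30,8] → #
    (2,4)@(5, 9): e=[42,14,0] → ·  [on edge]
    (1,5)@(3, 11): e=[14,42,0] → ·  [on edge]
  covered (6 px):
    · · · · ·
    # · · · ·
    # # · · ·
    · # # · ·
    · # · · ·
    · · · · ·

Result: [18,16,22]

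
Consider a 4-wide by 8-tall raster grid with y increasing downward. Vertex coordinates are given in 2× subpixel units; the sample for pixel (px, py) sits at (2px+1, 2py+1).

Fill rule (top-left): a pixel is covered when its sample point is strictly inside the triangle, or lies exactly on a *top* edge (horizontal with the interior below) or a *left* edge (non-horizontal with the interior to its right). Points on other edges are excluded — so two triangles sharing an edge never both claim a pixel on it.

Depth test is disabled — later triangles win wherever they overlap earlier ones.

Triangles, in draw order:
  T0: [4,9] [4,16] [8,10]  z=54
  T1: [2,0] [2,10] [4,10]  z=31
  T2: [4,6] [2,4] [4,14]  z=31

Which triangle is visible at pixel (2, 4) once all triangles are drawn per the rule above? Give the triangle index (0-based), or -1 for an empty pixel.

T0:
  2·area = 28  (B↔C swapped to make it positive)
  edge (4, 9)→(8, 10): d=(4,1) right/bottom  bias=-1
  edge (8, 10)→(4, 16): d=(-4,6) right/bottom  bias=-1
  edge (4, 16)→(4, 9): d=(0,-7) top-left  bias=+0
    (2,5)@(5, 11): e=[7,14,7] → X
    (3,5)@(7, 11): e=[5,2,21] → X
    (2,6)@(5, 13): e=[15,6,7] → X
    (3,6)@(7, 13): e=[13,-6,21] → .
    (2,7)@(5, 15): e=[23,-2,7] → .
  covered (3 px):
    . . . .
    . . . .
    . . . .
    . . . .
    . . . .
    . . X X
    . . X .
    . . . .
T1:
  2·area = 20  (B↔C swapped to make it positive)
  edge (2, 0)→(4, 10): d=(2,10) right/bottom  bias=-1
  edge (4, 10)→(2, 10): d=(-2,0) right/bottom  bias=-1
  edge (2, 10)→(2, 0): d=(0,-10) top-left  bias=+0
    (1,2)@(3, 5): e=[0,10,10] → .  [on edge]
    (1,3)@(3, 7): e=[4,6,10] → X
    (2,3)@(5, 7): e=[-16,6,30] → .
    (1,4)@(3, 9): e=[8,2,10] → X
    (2,4)@(5, 9): e=[-12,2,30] → .
    (1,5)@(3, 11): e=[12,-2,10] → .
    (2,7)@(5, 15): e=[0,-10,30] → .  [on edge]
  covered (2 px):
    . . . .
    . . . .
    . . . .
    . X . .
    . X . .
    . . . .
    . . . .
    . . . .
T2:
  2·area = 16  (B↔C swapped to make it positive)
  edge (4, 6)→(4, 14): d=(0,8) right/bottom  bias=-1
  edge (4, 14)→(2, 4): d=(-2,-10) top-left  bias=+0
  edge (2, 4)→(4, 6): d=(2,2) right/bottom  bias=-1
    (0,1)@(1, 3): e=[24,-8,0] → .  [on edge]
    (1,2)@(3, 5): e=[8,8,0] → .  [on edge]
    (1,3)@(3, 7): e=[8,4,4] → X
    (2,3)@(5, 7): e=[-8,24,0] → .  [on edge]
    (1,4)@(3, 9): e=[8,0,8] → X  [on edge]
    (2,4)@(5, 9): e=[-8,20,4] → .
    (3,4)@(7, 9): e=[-24,40,0] → .  [on edge]
    (1,5)@(3, 11): e=[8,-4,12] → .
  covered (2 px):
    . . . .
    . . . .
    . . . .
    . X . .
    . X . .
    . . . .
    . . . .
    . . . .

Z-buffer (winner per pixel, '.' = empty):
  . . . .
  . . . .
  . . . .
  . 2 . .
  . 2 . .
  . . 0 0
  . . 0 .
  . . . .

Answer: -1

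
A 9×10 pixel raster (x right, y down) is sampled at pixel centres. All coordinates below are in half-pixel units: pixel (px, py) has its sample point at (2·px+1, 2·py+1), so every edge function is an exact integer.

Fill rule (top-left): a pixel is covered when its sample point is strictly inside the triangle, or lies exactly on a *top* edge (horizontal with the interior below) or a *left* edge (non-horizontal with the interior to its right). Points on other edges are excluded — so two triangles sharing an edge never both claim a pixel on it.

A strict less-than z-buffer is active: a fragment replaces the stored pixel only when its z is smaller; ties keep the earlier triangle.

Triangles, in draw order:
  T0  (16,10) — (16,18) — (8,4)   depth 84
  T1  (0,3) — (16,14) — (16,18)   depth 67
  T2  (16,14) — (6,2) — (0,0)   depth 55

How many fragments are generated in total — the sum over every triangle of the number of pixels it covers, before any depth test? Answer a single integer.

T0:
  2·area = 64
  edge (16, 10)→(16, 18): d=(0,8) right/bottom  bias=-1
  edge (16, 18)→(8, 4): d=(-8,-14) top-left  bias=+0
  edge (8, 4)→(16, 10): d=(8,6) right/bottom  bias=-1
    (4,2)@(9, 5): e=[56,6,2] → █
    (5,2)@(11, 5): e=[40,34,-10] → ·
    (4,3)@(9, 7): e=[56,-10,18] → ·
    (5,3)@(11, 7): e=[40,18,6] → █
    (6,3)@(13, 7): e=[24,46,-6] → ·
    (5,4)@(11, 9): e=[40,2,22] → █
    (6,4)@(13, 9): e=[24,30,10] → █
    (7,4)@(15, 9): e=[8,58,-2] → ·
    (5,5)@(11, 11): e=[40,-14,38] → ·
    (6,5)@(13, 11): e=[24,14,26] → █
    (7,5)@(15, 11): e=[8,42,14] → █
    (8,5)@(17, 11): e=[-8,70,2] → ·
  covered (8 px):
    · · · · · · · · ·
    · · · · · · · · ·
    · · · · █ · · · ·
    · · · · · █ · · ·
    · · · · · █ █ · ·
    · · · · · · █ █ ·
    · · · · · · · █ ·
    · · · · · · · █ ·
    · · · · · · · · ·
    · · · · · · · · ·
T1:
  2·area = 64
  edge (0, 3)→(16, 14): d=(16,11) right/bottom  bias=-1
  edge (16, 14)→(16, 18): d=(0,4) right/bottom  bias=-1
  edge (16, 18)→(0, 3): d=(-16,-15) top-left  bias=+0
    (2,3)@(5, 7): e=[9,44,11] → █
    (3,3)@(7, 7): e=[-13,36,41] → ·
    (2,4)@(5, 9): e=[41,44,-21] → ·
    (3,4)@(7, 9): e=[19,36,9] → █
    (4,4)@(9, 9): e=[-3,28,39] → ·
    (3,5)@(7, 11): e=[51,36,-23] → ·
    (4,5)@(9, 11): e=[29,28,7] → █
    (5,5)@(11, 11): e=[7,20,37] → █
    (6,5)@(13, 11): e=[-15,12,67] → ·
    (4,6)@(9, 13): e=[61,28,-25] → ·
    (5,6)@(11, 13): e=[39,20,5] → █
    (6,6)@(13, 13): e=[17,12,35] → █
  covered (9 px):
    · · · · · · · · ·
    · · · · · · · · ·
    · · · · · · · · ·
    · · █ · · · · · ·
    · · · █ · · · · ·
    · · · · █ █ · · ·
    · · · · · █ █ · ·
    · · · · · · █ █ ·
    · · · · · · · █ ·
    · · · · · · · · ·
T2:
  2·area = 52  (B↔C swapped to make it positive)
  edge (16, 14)→(0, 0): d=(-16,-14) top-left  bias=+0
  edge (0, 0)→(6, 2): d=(6,2) right/bottom  bias=-1
  edge (6, 2)→(16, 14): d=(10,12) right/bottom  bias=-1
    (1,0)@(3, 1): e=[26,0,26] → ·  [on edge]
    (2,1)@(5, 3): e=[22,8,22] → █
    (3,1)@(7, 3): e=[50,4,-2] → ·
    (4,1)@(9, 3): e=[78,0,-26] → ·  [on edge]
    (2,2)@(5, 5): e=[-10,20,42] → ·
    (3,2)@(7, 5): e=[18,16,18] → █
    (4,2)@(9, 5): e=[46,12,-6] → ·
    (7,2)@(15, 5): e=[130,0,-78] → ·  [on edge]
    (3,3)@(7, 7): e=[-14,28,38] → ·
    (4,3)@(9, 7): e=[14,24,14] → █
    (5,3)@(11, 7): e=[42,20,-10] → ·
    (4,4)@(9, 9): e=[-18,36,34] → ·
  covered (6 px):
    · · · · · · · · ·
    · · █ · · · · · ·
    · · · █ · · · · ·
    · · · · █ · · · ·
    · · · · · █ · · ·
    · · · · · · █ · ·
    · · · · · · · █ ·
    · · · · · · · · ·
    · · · · · · · · ·
    · · · · · · · · ·

Answer: 23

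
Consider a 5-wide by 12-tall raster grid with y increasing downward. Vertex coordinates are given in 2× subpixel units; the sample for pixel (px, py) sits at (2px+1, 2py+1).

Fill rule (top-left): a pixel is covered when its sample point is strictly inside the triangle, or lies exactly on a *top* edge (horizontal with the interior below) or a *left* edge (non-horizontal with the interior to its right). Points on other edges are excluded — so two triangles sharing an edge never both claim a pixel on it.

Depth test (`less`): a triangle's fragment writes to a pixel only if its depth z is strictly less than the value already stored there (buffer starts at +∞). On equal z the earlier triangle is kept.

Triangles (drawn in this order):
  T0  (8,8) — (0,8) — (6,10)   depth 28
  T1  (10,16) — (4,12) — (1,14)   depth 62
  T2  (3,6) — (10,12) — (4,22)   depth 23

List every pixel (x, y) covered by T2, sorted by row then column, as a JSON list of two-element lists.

T0:
  2·area = 16  (B↔C swapped to make it positive)
  edge (8, 8)→(6, 10): d=(-2,2) right/bottom  bias=-1
  edge (6, 10)→(0, 8): d=(-6,-2) top-left  bias=+0
  edge (0, 8)→(8, 8): d=(8,0) top-left  bias=+0
    (4,3)@(9, 7): e=[0,24,-8] → .  [on edge]
    (1,4)@(3, 9): e=[8,0,8] → X  [on edge]
    (2,4)@(5, 9): e=[4,4,8] → X
    (3,4)@(7, 9): e=[0,8,8] → .  [on edge]
    (1,5)@(3, 11): e=[4,-12,24] → .
    (2,5)@(5, 11): e=[0,-8,24] → .  [on edge]
    (4,5)@(9, 11): e=[-8,0,24] → .  [on edge]
    (1,6)@(3, 13): e=[0,-24,40] → .  [on edge]
    (0,7)@(1, 15): e=[0,-40,56] → .  [on edge]
  covered (2 px):
    . . . . .
    . . . . .
    . . . . .
    . . . . .
    . X X . .
    . . . . .
    . . . . .
    . . . . .
    . . . . .
    . . . . .
    . . . . .
    . . . . .
T1:
  2·area = 24  (B↔C swapped to make it positive)
  edge (10, 16)→(1, 14): d=(-9,-2) top-left  bias=+0
  edge (1, 14)→(4, 12): d=(3,-2) top-left  bias=+0
  edge (4, 12)→(10, 16): d=(6,4) right/bottom  bias=-1
    (1,6)@(3, 13): e=[13,1,10] → X
    (2,6)@(5, 13): e=[17,5,2] → X
    (3,6)@(7, 13): e=[21,9,-6] → .
    (1,7)@(3, 15): e=[-5,7,22] → .
    (2,7)@(5, 15): e=[-1,11,14] → .
    (3,7)@(7, 15): e=[3,15,6] → X
    (4,7)@(9, 15): e=[7,19,-2] → .
    (3,8)@(7, 17): e=[-15,21,18] → .
  covered (3 px):
    . . . . .
    . . . . .
    . . . . .
    . . . . .
    . . . . .
    . . . . .
    . X X . .
    . . . X .
    . . . . .
    . . . . .
    . . . . .
    . . . . .
T2:
  2·area = 106
  edge (3, 6)→(10, 12): d=(7,6) right/bottom  bias=-1
  edge (10, 12)→(4, 22): d=(-6,10) right/bottom  bias=-1
  edge (4, 22)→(3, 6): d=(-1,-16) top-left  bias=+0
    (2,4)@(5, 9): e=[9,68,29] → X
    (3,4)@(7, 9): e=[-3,48,61] → .
    (2,5)@(5, 11): e=[23,56,27] → X
    (3,5)@(7, 11): e=[11,36,59] → X
    (4,5)@(9, 11): e=[-1,16,91] → .
    (2,6)@(5, 13): e=[37,44,25] → X
    (4,6)@(9, 13): e=[13,4,89] → X
    (2,7)@(5, 15): e=[51,32,23] → X
    (4,7)@(9, 15): e=[27,-8,87] → .
    (2,8)@(5, 17): e=[65,20,21] → X
    (3,8)@(7, 17): e=[53,0,53] → .  [on edge]
    (2,9)@(5, 19): e=[79,8,19] → X
  covered (10 px):
    . . . . .
    . . . . .
    . . . . .
    . . . . .
    . . X . .
    . . X X .
    . . X X X
    . . X X .
    . . X . .
    . . X . .
    . . . . .
    . . . . .

Final: [[2,4],[2,5],[3,5],[2,6],[3,6],[4,6],[2,7],[3,7],[2,8],[2,9]]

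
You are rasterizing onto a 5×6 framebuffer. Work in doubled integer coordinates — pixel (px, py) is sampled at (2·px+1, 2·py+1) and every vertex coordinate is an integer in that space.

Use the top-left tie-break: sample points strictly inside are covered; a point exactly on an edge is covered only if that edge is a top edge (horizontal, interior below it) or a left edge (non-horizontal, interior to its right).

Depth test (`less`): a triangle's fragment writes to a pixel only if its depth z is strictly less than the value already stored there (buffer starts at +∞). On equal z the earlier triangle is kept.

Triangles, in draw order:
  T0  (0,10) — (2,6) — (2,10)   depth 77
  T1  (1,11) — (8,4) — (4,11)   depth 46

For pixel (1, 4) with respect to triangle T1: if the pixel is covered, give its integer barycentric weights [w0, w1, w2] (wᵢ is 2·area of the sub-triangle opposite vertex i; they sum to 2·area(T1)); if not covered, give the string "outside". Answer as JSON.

T0:
  2·area = 8
  edge (0, 10)→(2, 6): d=(2,-4) top-left  bias=+0
  edge (2, 6)→(2, 10): d=(0,4) right/bottom  bias=-1
  edge (2, 10)→(0, 10): d=(-2,0) right/bottom  bias=-1
    (0,4)@(1, 9): e=[2,4,2] → █
    (1,4)@(3, 9): e=[10,-4,2] → ·
    (0,5)@(1, 11): e=[6,4,-2] → ·
  covered (1 px):
    · · · · ·
    · · · · ·
    · · · · ·
    · · · · ·
    █ · · · ·
    · · · · ·
T1:
  2·area = 21
  edge (1, 11)→(8, 4): d=(7,-7) top-left  bias=+0
  edge (8, 4)→(4, 11): d=(-4,7) right/bottom  bias=-1
  edge (4, 11)→(1, 11): d=(-3,0) right/bottom  bias=-1
    (4,1)@(9, 3): e=[0,-3,24] → ·  [on edge]
    (3,2)@(7, 5): e=[0,3,18] → █  [on edge]
    (4,2)@(9, 5): e=[14,-11,18] → ·
    (2,3)@(5, 7): e=[0,9,12] → █  [on edge]
    (3,3)@(7, 7): e=[14,-5,12] → ·
    (1,4)@(3, 9): e=[0,15,6] → █  [on edge]
    (3,4)@(7, 9): e=[28,-13,6] → ·
    (0,5)@(1, 11): e=[0,21,0] → ·  [on edge]
    (1,5)@(3, 11): e=[14,7,0] → ·  [on edge]
    (2,5)@(5, 11): e=[28,-7,0] → ·  [on edge]
    (3,5)@(7, 11): e=[42,-21,0] → ·  [on edge]
    (4,5)@(9, 11): e=[56,-35,0] → ·  [on edge]
  covered (4 px):
    · · · · ·
    · · · · ·
    · · · █ ·
    · · █ · ·
    · █ █ · ·
    · · · · ·

Final: [15,6,0]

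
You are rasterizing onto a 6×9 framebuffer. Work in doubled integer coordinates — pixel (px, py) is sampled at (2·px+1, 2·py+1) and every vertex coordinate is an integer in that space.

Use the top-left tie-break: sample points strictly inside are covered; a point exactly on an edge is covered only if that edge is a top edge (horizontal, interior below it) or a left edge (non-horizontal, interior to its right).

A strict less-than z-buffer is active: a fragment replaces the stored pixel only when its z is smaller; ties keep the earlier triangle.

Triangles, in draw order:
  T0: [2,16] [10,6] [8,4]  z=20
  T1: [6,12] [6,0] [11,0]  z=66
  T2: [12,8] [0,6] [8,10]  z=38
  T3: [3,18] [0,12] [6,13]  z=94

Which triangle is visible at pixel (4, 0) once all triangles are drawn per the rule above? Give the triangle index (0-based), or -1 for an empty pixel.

T0:
  2·area = 36  (B↔C swapped to make it positive)
  edge (2, 16)→(8, 4): d=(6,-12) top-left  bias=+0
  edge (8, 4)→(10, 6): d=(2,2) right/bottom  bias=-1
  edge (10, 6)→(2, 16): d=(-8,10) right/bottom  bias=-1
    (2,0)@(5, 1): e=[-54,0,90] → ·  [on edge]
    (3,1)@(7, 3): e=[-18,0,54] → ·  [on edge]
    (4,2)@(9, 5): e=[18,0,18] → ·  [on edge]
    (3,3)@(7, 7): e=[6,8,22] → #
    (4,3)@(9, 7): e=[30,4,2] → #
    (5,3)@(11, 7): e=[54,0,-18] → ·  [on edge]
    (3,4)@(7, 9): e=[18,12,6] → #
    (4,4)@(9, 9): e=[42,8,-14] → ·
    (2,5)@(5, 11): e=[6,20,10] → #
    (3,5)@(7, 11): e=[30,16,-10] → ·
    (2,6)@(5, 13): e=[18,24,-6] → ·
  covered (4 px):
    · · · · · ·
    · · · · · ·
    · · · · · ·
    · · · # # ·
    · · · # · ·
    · · # · · ·
    · · · · · ·
    · · · · · ·
    · · · · · ·
T1:
  2·area = 60
  edge (6, 12)→(6, 0): d=(0,-12) top-left  bias=+0
  edge (6, 0)→(11, 0): d=(5,0) top-left  bias=+0
  edge (11, 0)→(6, 12): d=(-5,12) right/bottom  bias=-1
    (3,0)@(7, 1): e=[12,5,43] → #
    (4,0)@(9, 1): e=[36,5,19] → #
    (5,0)@(11, 1): e=[60,5,-5] → ·
    (3,1)@(7, 3): e=[12,15,33] → #
    (5,1)@(11, 3): e=[60,15,-15] → ·
    (3,2)@(7, 5): e=[12,25,23] → #
    (4,2)@(9, 5): e=[36,25,-1] → ·
    (3,3)@(7, 7): e=[12,35,13] → #
    (4,3)@(9, 7): e=[36,35,-11] → ·
    (3,4)@(7, 9): e=[12,45,3] → #
    (4,4)@(9, 9): e=[36,45,-21] → ·
    (3,5)@(7, 11): e=[12,55,-7] → ·
  covered (7 px):
    · · · # # ·
    · · · # # ·
    · · · # · ·
    · · · # · ·
    · · · # · ·
    · · · · · ·
    · · · · · ·
    · · · · · ·
    · · · · · ·
T2:
  2·area = 32  (B↔C swapped to make it positive)
  edge (12, 8)→(8, 10): d=(-4,2) right/bottom  bias=-1
  edge (8, 10)→(0, 6): d=(-8,-4) top-left  bias=+0
  edge (0, 6)→(12, 8): d=(12,2) right/bottom  bias=-1
    (1,3)@(3, 7): e=[22,4,6] → #
    (2,3)@(5, 7): e=[18,12,2] → #
    (3,3)@(7, 7): e=[14,20,-2] → ·
    (1,4)@(3, 9): e=[14,-12,30] → ·
    (2,4)@(5, 9): e=[10,-4,26] → ·
    (3,4)@(7, 9): e=[6,4,22] → #
    (4,4)@(9, 9): e=[2,12,18] → #
    (5,4)@(11, 9): e=[-2,20,14] → ·
    (3,5)@(7, 11): e=[-2,-12,46] → ·
    (4,5)@(9, 11): e=[-6,-4,42] → ·
  covered (4 px):
    · · · · · ·
    · · · · · ·
    · · · · · ·
    · # # · · ·
    · · · # # ·
    · · · · · ·
    · · · · · ·
    · · · · · ·
    · · · · · ·
T3:
  2·area = 33
  edge (3, 18)→(0, 12): d=(-3,-6) top-left  bias=+0
  edge (0, 12)→(6, 13): d=(6,1) right/bottom  bias=-1
  edge (6, 13)→(3, 18): d=(-3,5) right/bottom  bias=-1
    (0,6)@(1, 13): e=[3,5,25] → #
    (1,6)@(3, 13): e=[15,3,15] → #
    (2,6)@(5, 13): e=[27,1,5] → #
    (3,6)@(7, 13): e=[39,-1,-5] → ·
    (0,7)@(1, 15): e=[-3,17,19] → ·
    (1,7)@(3, 15): e=[9,15,9] → #
    (2,7)@(5, 15): e=[21,13,-1] → ·
    (1,8)@(3, 17): e=[3,27,3] → #
    (2,8)@(5, 17): e=[15,25,-7] → ·
  covered (5 px):
    · · · · · ·
    · · · · · ·
    · · · · · ·
    · · · · · ·
    · · · · · ·
    · · · · · ·
    # # # · · ·
    · # · · · ·
    · # · · · ·

Z-buffer (winner per pixel, '.' = empty):
  . . . 1 1 .
  . . . 1 1 .
  . . . 1 . .
  . 2 2 0 0 .
  . . . 0 2 .
  . . 0 . . .
  3 3 3 . . .
  . 3 . . . .
  . 3 . . . .

Answer: 1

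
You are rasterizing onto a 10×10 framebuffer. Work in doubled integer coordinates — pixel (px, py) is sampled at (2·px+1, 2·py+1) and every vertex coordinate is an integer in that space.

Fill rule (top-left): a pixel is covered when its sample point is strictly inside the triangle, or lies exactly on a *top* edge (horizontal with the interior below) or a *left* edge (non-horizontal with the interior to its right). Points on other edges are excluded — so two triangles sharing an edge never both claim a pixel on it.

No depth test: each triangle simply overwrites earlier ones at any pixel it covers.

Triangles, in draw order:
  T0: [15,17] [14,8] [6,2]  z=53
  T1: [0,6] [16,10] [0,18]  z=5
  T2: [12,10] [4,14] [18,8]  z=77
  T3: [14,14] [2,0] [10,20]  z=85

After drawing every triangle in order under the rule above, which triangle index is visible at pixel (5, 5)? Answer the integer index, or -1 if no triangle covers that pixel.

T0:
  2·area = 66  (B↔C swapped to make it positive)
  edge (15, 17)→(6, 2): d=(-9,-15) top-left  bias=+0
  edge (6, 2)→(14, 8): d=(8,6) right/bottom  bias=-1
  edge (14, 8)→(15, 17): d=(1,9) right/bottom  bias=-1
    (3,1)@(7, 3): e=[6,2,58] → #
    (4,1)@(9, 3): e=[36,-10,40] → ·
    (3,2)@(7, 5): e=[-12,18,60] → ·
    (4,2)@(9, 5): e=[18,6,42] → #
    (5,2)@(11, 5): e=[48,-6,24] → ·
    (4,3)@(9, 7): e=[0,22,44] → #  [on edge]
    (5,3)@(11, 7): e=[30,10,26] → #
    (6,3)@(13, 7): e=[60,-2,8] → ·
    (4,4)@(9, 9): e=[-18,38,46] → ·
    (5,4)@(11, 9): e=[12,26,28] → #
    (6,4)@(13, 9): e=[42,14,10] → #
    (7,4)@(15, 9): e=[72,2,-8] → ·
    (7,8)@(15, 17): e=[0,66,0] → ·  [on edge]
  covered (8 px):
    · · · · · · · · · ·
    · · · # · · · · · ·
    · · · · # · · · · ·
    · · · · # # · · · ·
    · · · · · # # · · ·
    · · · · · · # · · ·
    · · · · · · # · · ·
    · · · · · · · · · ·
    · · · · · · · · · ·
    · · · · · · · · · ·
T1:
  2·area = 192
  edge (0, 6)→(16, 10): d=(16,4) right/bottom  bias=-1
  edge (16, 10)→(0, 18): d=(-16,8) right/bottom  bias=-1
  edge (0, 18)→(0, 6): d=(0,-12) top-left  bias=+0
    (0,3)@(1, 7): e=[12,168,12] → #
    (1,3)@(3, 7): e=[4,152,36] → #
    (2,3)@(5, 7): e=[-4,136,60] → ·
    (0,4)@(1, 9): e=[44,136,12] → #
    (2,4)@(5, 9): e=[28,104,60] → #
    (3,4)@(7, 9): e=[20,88,84] → #
    (4,4)@(9, 9): e=[12,72,108] → #
    (5,4)@(11, 9): e=[4,56,132] → #
    (6,4)@(13, 9): e=[-4,40,156] → ·
    (0,5)@(1, 11): e=[76,104,12] → #
    (6,5)@(13, 11): e=[28,8,156] → #
    (7,5)@(15, 11): e=[20,-8,180] → ·
  covered (24 px):
    · · · · · · · · · ·
    · · · · · · · · · ·
    · · · · · · · · · ·
    # # · · · · · · · ·
    # # # # # # · · · ·
    # # # # # # # · · ·
    # # # # # · · · · ·
    # # # · · · · · · ·
    # · · · · · · · · ·
    · · · · · · · · · ·
T2:
  2·area = 8  (B↔C swapped to make it positive)
  edge (12, 10)→(18, 8): d=(6,-2) top-left  bias=+0
  edge (18, 8)→(4, 14): d=(-14,6) right/bottom  bias=-1
  edge (4, 14)→(12, 10): d=(8,-4) top-left  bias=+0
    (7,4)@(15, 9): e=[0,4,4] → #  [on edge]
    (8,4)@(17, 9): e=[4,-8,12] → ·
    (4,5)@(9, 11): e=[0,12,-4] → ·  [on edge]
    (5,5)@(11, 11): e=[4,0,4] → ·  [on edge]
    (7,5)@(15, 11): e=[12,-24,20] → ·
    (1,6)@(3, 13): e=[0,20,-12] → ·  [on edge]
  covered (1 px):
    · · · · · · · · · ·
    · · · · · · · · · ·
    · · · · · · · · · ·
    · · · · · · · · · ·
    · · · · · · · # · ·
    · · · · · · · · · ·
    · · · · · · · · · ·
    · · · · · · · · · ·
    · · · · · · · · · ·
    · · · · · · · · · ·
T3:
  2·area = 128  (B↔C swapped to make it positive)
  edge (14, 14)→(10, 20): d=(-4,6) right/bottom  bias=-1
  edge (10, 20)→(2, 0): d=(-8,-20) top-left  bias=+0
  edge (2, 0)→(14, 14): d=(12,14) right/bottom  bias=-1
    (2,2)@(5, 5): e=[90,20,18] → #
    (3,2)@(7, 5): e=[78,60,-10] → ·
    (2,3)@(5, 7): e=[82,4,42] → #
    (3,3)@(7, 7): e=[70,44,14] → #
    (4,3)@(9, 7): e=[58,84,-14] → ·
    (2,4)@(5, 9): e=[74,-12,66] → ·
    (3,4)@(7, 9): e=[62,28,38] → #
    (4,4)@(9, 9): e=[50,68,10] → #
    (5,4)@(11, 9): e=[38,108,-18] → ·
    (3,5)@(7, 11): e=[54,12,62] → #
    (5,5)@(11, 11): e=[30,92,6] → #
    (6,5)@(13, 11): e=[18,132,-22] → ·
  covered (16 px):
    · · · · · · · · · ·
    · · · · · · · · · ·
    · · # · · · · · · ·
    · · # # · · · · · ·
    · · · # # · · · · ·
    · · · # # # · · · ·
    · · · · # # # · · ·
    · · · · # # # · · ·
    · · · · # # · · · ·
    · · · · · · · · · ·

Z-buffer (winner per pixel, '.' = empty):
  . . . . . . . . . .
  . . . 0 . . . . . .
  . . 3 . 0 . . . . .
  1 1 3 3 0 0 . . . .
  1 1 1 3 3 1 0 2 . .
  1 1 1 3 3 3 1 . . .
  1 1 1 1 3 3 3 . . .
  1 1 1 . 3 3 3 . . .
  1 . . . 3 3 . . . .
  . . . . . . . . . .

Answer: 3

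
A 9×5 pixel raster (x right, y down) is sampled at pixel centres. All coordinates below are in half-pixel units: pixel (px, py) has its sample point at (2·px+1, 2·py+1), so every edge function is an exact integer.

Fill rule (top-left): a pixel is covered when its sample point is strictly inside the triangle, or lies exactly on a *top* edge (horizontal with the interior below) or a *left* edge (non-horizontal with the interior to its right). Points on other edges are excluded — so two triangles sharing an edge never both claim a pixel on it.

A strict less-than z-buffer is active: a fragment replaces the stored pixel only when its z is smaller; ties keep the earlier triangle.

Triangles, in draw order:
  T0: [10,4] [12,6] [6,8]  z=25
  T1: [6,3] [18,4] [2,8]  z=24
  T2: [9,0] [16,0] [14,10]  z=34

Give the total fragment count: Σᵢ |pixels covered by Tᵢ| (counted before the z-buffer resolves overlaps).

T0:
  2·area = 16
  edge (10, 4)→(12, 6): d=(2,2) right/bottom  bias=-1
  edge (12, 6)→(6, 8): d=(-6,2) right/bottom  bias=-1
  edge (6, 8)→(10, 4): d=(4,-4) top-left  bias=+0
    (3,0)@(7, 1): e=[0,40,-24] → ·  [on edge]
    (6,0)@(13, 1): e=[-12,28,0] → ·  [on edge]
    (4,1)@(9, 3): e=[0,24,-8] → ·  [on edge]
    (5,1)@(11, 3): e=[-4,20,0] → ·  [on edge]
    (4,2)@(9, 5): e=[4,12,0] → █  [on edge]
    (5,2)@(11, 5): e=[0,8,8] → ·  [on edge]
    (7,2)@(15, 5): e=[-8,0,24] → ·  [on edge]
    (3,3)@(7, 7): e=[12,4,0] → █  [on edge]
    (4,3)@(9, 7): e=[8,0,8] → ·  [on edge]
    (6,3)@(13, 7): e=[0,-8,24] → ·  [on edge]
    (1,4)@(3, 9): e=[24,0,-8] → ·  [on edge]
    (2,4)@(5, 9): e=[20,-4,0] → ·  [on edge]
    (7,4)@(15, 9): e=[0,-24,40] → ·  [on edge]
  covered (2 px):
    · · · · · · · · ·
    · · · · · · · · ·
    · · · · █ · · · ·
    · · · █ · · · · ·
    · · · · · · · · ·
T1:
  2·area = 64
  edge (6, 3)→(18, 4): d=(12,1) right/bottom  bias=-1
  edge (18, 4)→(2, 8): d=(-16,4) right/bottom  bias=-1
  edge (2, 8)→(6, 3): d=(4,-5) top-left  bias=+0
    (2,2)@(5, 5): e=[25,36,3] → █
    (3,2)@(7, 5): e=[23,28,13] → █
    (4,2)@(9, 5): e=[21,20,23] → █
    (5,2)@(11, 5): e=[19,12,33] → █
    (6,2)@(13, 5): e=[17,4,43] → █
    (7,2)@(15, 5): e=[15,-4,53] → ·
    (1,3)@(3, 7): e=[51,12,1] → █
    (3,3)@(7, 7): e=[47,-4,21] → ·
    (4,3)@(9, 7): e=[45,-12,31] → ·
    (5,3)@(11, 7): e=[43,-20,41] → ·
    (6,3)@(13, 7): e=[41,-28,51] → ·
    (1,4)@(3, 9): e=[75,-20,9] → ·
  covered (7 px):
    · · · · · · · · ·
    · · · · · · · · ·
    · · █ █ █ █ █ · ·
    · █ █ · · · · · ·
    · · · · · · · · ·
T2:
  2·area = 70
  edge (9, 0)→(16, 0): d=(7,0) top-left  bias=+0
  edge (16, 0)→(14, 10): d=(-2,10) right/bottom  bias=-1
  edge (14, 10)→(9, 0): d=(-5,-10) top-left  bias=+0
    (5,0)@(11, 1): e=[7,48,15] → █
    (6,0)@(13, 1): e=[7,28,35] → █
    (7,0)@(15, 1): e=[7,8,55] → █
    (8,0)@(17, 1): e=[7,-12,75] → ·
    (5,1)@(11, 3): e=[21,44,5] → █
    (8,1)@(17, 3): e=[21,-16,65] → ·
    (5,2)@(11, 5): e=[35,40,-5] → ·
    (6,2)@(13, 5): e=[35,20,15] → █
    (7,2)@(15, 5): e=[35,0,35] → ·  [on edge]
    (6,3)@(13, 7): e=[49,16,5] → █
    (7,3)@(15, 7): e=[49,-4,25] → ·
    (6,4)@(13, 9): e=[63,12,-5] → ·
  covered (8 px):
    · · · · · █ █ █ ·
    · · · · · █ █ █ ·
    · · · · · · █ · ·
    · · · · · · █ · ·
    · · · · · · · · ·

Result: 17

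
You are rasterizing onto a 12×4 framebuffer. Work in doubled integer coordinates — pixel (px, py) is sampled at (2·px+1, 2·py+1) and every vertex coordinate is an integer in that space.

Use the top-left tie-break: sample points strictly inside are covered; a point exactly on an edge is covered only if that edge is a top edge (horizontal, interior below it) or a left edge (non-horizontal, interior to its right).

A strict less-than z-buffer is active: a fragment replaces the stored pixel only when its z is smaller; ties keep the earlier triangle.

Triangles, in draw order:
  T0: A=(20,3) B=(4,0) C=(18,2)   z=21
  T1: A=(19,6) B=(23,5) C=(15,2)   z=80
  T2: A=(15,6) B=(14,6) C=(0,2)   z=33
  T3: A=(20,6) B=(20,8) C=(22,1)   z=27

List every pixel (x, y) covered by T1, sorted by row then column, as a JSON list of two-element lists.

T0:
  2·area = 10
  edge (20, 3)→(4, 0): d=(-16,-3) top-left  bias=+0
  edge (4, 0)→(18, 2): d=(14,2) right/bottom  bias=-1
  edge (18, 2)→(20, 3): d=(2,1) right/bottom  bias=-1
    (5,0)@(11, 1): e=[5,0,5] → ·  [on edge]
  covered (0 px):
    · · · · · · · · · · · ·
    · · · · · · · · · · · ·
    · · · · · · · · · · · ·
    · · · · · · · · · · · ·
T1:
  2·area = 20  (B↔C swapped to make it positive)
  edge (19, 6)→(15, 2): d=(-4,-4) top-left  bias=+0
  edge (15, 2)→(23, 5): d=(8,3) right/bottom  bias=-1
  edge (23, 5)→(19, 6): d=(-4,1) right/bottom  bias=-1
    (8,1)@(17, 3): e=[4,2,14] → #
    (9,1)@(19, 3): e=[12,-4,12] → ·
    (8,2)@(17, 5): e=[-4,18,6] → ·
    (9,2)@(19, 5): e=[4,12,4] → #
    (10,2)@(21, 5): e=[12,6,2] → #
    (11,2)@(23, 5): e=[20,0,0] → ·  [on edge]
    (7,3)@(15, 7): e=[-20,40,0] → ·  [on edge]
    (9,3)@(19, 7): e=[-4,28,-4] → ·
    (10,3)@(21, 7): e=[4,22,-6] → ·
  covered (3 px):
    · · · · · · · · · · · ·
    · · · · · · · · # · · ·
    · · · · · · · · · # # ·
    · · · · · · · · · · · ·
T2:
  2·area = 4
  edge (15, 6)→(14, 6): d=(-1,0) right/bottom  bias=-1
  edge (14, 6)→(0, 2): d=(-14,-4) top-left  bias=+0
  edge (0, 2)→(15, 6): d=(15,4) right/bottom  bias=-1
    (5,2)@(11, 5): e=[1,2,1] → #
    (6,2)@(13, 5): e=[1,10,-7] → ·
    (5,3)@(11, 7): e=[-1,-26,31] → ·
  covered (1 px):
    · · · · · · · · · · · ·
    · · · · · · · · · · · ·
    · · · · · # · · · · · ·
    · · · · · · · · · · · ·
T3:
  2·area = 4  (B↔C swapped to make it positive)
  edge (20, 6)→(22, 1): d=(2,-5) top-left  bias=+0
  edge (22, 1)→(20, 8): d=(-2,7) right/bottom  bias=-1
  edge (20, 8)→(20, 6): d=(0,-2) top-left  bias=+0
  covered (0 px):
    · · · · · · · · · · · ·
    · · · · · · · · · · · ·
    · · · · · · · · · · · ·
    · · · · · · · · · · · ·

Final: [[8,1],[9,2],[10,2]]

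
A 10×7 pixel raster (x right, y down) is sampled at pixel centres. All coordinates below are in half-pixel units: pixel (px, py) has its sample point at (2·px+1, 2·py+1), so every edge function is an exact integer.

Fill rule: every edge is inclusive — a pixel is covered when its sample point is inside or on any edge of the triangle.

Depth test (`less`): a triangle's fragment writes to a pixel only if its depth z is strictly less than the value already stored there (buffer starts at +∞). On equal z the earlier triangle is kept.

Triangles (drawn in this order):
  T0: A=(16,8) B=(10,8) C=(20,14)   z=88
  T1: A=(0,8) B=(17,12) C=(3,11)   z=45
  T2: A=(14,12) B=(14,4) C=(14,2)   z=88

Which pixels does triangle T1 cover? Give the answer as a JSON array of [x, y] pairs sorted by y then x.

T0:
  2·area = 36  (B↔C swapped to make it positive)
  edge (16, 8)→(20, 14): d=(4,6) inclusive
  edge (20, 14)→(10, 8): d=(-10,-6) inclusive
  edge (10, 8)→(16, 8): d=(6,0) inclusive
    (2,2)@(5, 5): e=[54,0,-18] → .  [on edge]
    (6,4)@(13, 9): e=[22,8,6] → X
    (7,4)@(15, 9): e=[10,20,6] → X
    (8,4)@(17, 9): e=[-2,32,6] → .
    (6,5)@(13, 11): e=[30,-12,18] → .
    (7,5)@(15, 11): e=[18,0,18] → X  [on edge]
    (8,5)@(17, 11): e=[6,12,18] → X
    (9,5)@(19, 11): e=[-6,24,18] → .
    (7,6)@(15, 13): e=[26,-20,30] → .
    (8,6)@(17, 13): e=[14,-8,30] → .
    (9,6)@(19, 13): e=[2,4,30] → X
  covered (5 px):
    . . . . . . . . . .
    . . . . . . . . . .
    . . . . . . . . . .
    . . . . . . . . . .
    . . . . . . X X . .
    . . . . . . . X X .
    . . . . . . . . . X
T1:
  2·area = 39
  edge (0, 8)→(17, 12): d=(17,4) inclusive
  edge (17, 12)→(3, 11): d=(-14,-1) inclusive
  edge (3, 11)→(0, 8): d=(-3,-3) inclusive
    (0,4)@(1, 9): e=[13,26,0] → X  [on edge]
    (1,4)@(3, 9): e=[5,28,6] → X
    (2,4)@(5, 9): e=[-3,30,12] → .
    (0,5)@(1, 11): e=[47,-2,-6] → .
    (1,5)@(3, 11): e=[39,0,0] → X  [on edge]
    (2,5)@(5, 11): e=[31,2,6] → X
    (3,5)@(7, 11): e=[23,4,12] → X
    (4,5)@(9, 11): e=[15,6,18] → X
    (5,5)@(11, 11): e=[7,8,24] → X
    (6,5)@(13, 11): e=[-1,10,30] → .
    (1,6)@(3, 13): e=[73,-28,-6] → .
    (2,6)@(5, 13): e=[65,-26,0] → .  [on edge]
  covered (7 px):
    . . . . . . . . . .
    . . . . . . . . . .
    . . . . . . . . . .
    . . . . . . . . . .
    X X . . . . . . . .
    . X X X X X . . . .
    . . . . . . . . . .
T2:
  degenerate (2·area = 0) — covers nothing

Answer: [[0,4],[1,4],[1,5],[2,5],[3,5],[4,5],[5,5]]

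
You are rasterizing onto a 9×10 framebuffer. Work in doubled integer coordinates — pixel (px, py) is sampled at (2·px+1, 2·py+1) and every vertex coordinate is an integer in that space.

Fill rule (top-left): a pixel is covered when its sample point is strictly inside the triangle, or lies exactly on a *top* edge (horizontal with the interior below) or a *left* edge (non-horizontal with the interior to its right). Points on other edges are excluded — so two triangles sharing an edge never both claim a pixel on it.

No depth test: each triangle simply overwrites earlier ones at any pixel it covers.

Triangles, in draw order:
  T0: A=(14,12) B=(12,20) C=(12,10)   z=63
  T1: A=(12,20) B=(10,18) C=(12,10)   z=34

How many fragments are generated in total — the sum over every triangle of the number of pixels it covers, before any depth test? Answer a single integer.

T0:
  2·area = 20
  edge (14, 12)→(12, 20): d=(-2,8) right/bottom  bias=-1
  edge (12, 20)→(12, 10): d=(0,-10) top-left  bias=+0
  edge (12, 10)→(14, 12): d=(2,2) right/bottom  bias=-1
    (1,0)@(3, 1): e=[110,-90,0] → .  [on edge]
    (2,1)@(5, 3): e=[90,-70,0] → .  [on edge]
    (3,2)@(7, 5): e=[70,-50,0] → .  [on edge]
    (4,3)@(9, 7): e=[50,-30,0] → .  [on edge]
    (5,4)@(11, 9): e=[30,-10,0] → .  [on edge]
    (6,5)@(13, 11): e=[10,10,0] → .  [on edge]
    (6,6)@(13, 13): e=[6,10,4] → X
    (7,6)@(15, 13): e=[-10,30,0] → .  [on edge]
    (6,7)@(13, 15): e=[2,10,8] → X
    (7,7)@(15, 15): e=[-14,30,4] → .
    (8,7)@(17, 15): e=[-30,50,0] → .  [on edge]
    (6,8)@(13, 17): e=[-2,10,12] → .
  covered (2 px):
    . . . . . . . . .
    . . . . . . . . .
    . . . . . . . . .
    . . . . . . . . .
    . . . . . . . . .
    . . . . . . . . .
    . . . . . . X . .
    . . . . . . X . .
    . . . . . . . . .
    . . . . . . . . .
T1:
  2·area = 20
  edge (12, 20)→(10, 18): d=(-2,-2) top-left  bias=+0
  edge (10, 18)→(12, 10): d=(2,-8) top-left  bias=+0
  edge (12, 10)→(12, 20): d=(0,10) right/bottom  bias=-1
    (0,4)@(1, 9): e=[0,-90,110] → .  [on edge]
    (1,5)@(3, 11): e=[0,-70,90] → .  [on edge]
    (2,6)@(5, 13): e=[0,-50,70] → .  [on edge]
    (3,7)@(7, 15): e=[0,-30,50] → .  [on edge]
    (5,7)@(11, 15): e=[8,2,10] → X
    (6,7)@(13, 15): e=[12,18,-10] → .
    (4,8)@(9, 17): e=[0,-10,30] → .  [on edge]
    (5,8)@(11, 17): e=[4,6,10] → X
    (6,8)@(13, 17): e=[8,22,-10] → .
    (5,9)@(11, 19): e=[0,10,10] → X  [on edge]
    (6,9)@(13, 19): e=[4,26,-10] → .
  covered (3 px):
    . . . . . . . . .
    . . . . . . . . .
    . . . . . . . . .
    . . . . . . . . .
    . . . . . . . . .
    . . . . . . . . .
    . . . . . . . . .
    . . . . . X . . .
    . . . . . X . . .
    . . . . . X . . .

Final: 5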